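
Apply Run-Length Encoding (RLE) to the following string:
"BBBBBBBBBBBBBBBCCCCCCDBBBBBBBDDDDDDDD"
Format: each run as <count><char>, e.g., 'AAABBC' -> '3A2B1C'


Scanning runs left to right:
  i=0: run of 'B' x 15 -> '15B'
  i=15: run of 'C' x 6 -> '6C'
  i=21: run of 'D' x 1 -> '1D'
  i=22: run of 'B' x 7 -> '7B'
  i=29: run of 'D' x 8 -> '8D'

RLE = 15B6C1D7B8D


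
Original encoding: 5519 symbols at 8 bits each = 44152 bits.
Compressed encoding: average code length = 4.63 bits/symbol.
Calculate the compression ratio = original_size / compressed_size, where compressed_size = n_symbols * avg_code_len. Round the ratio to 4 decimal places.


original_size = n_symbols * orig_bits = 5519 * 8 = 44152 bits
compressed_size = n_symbols * avg_code_len = 5519 * 4.63 = 25552.97 bits
ratio = original_size / compressed_size = 44152 / 25552.97 = 1.7279

Compression ratio = 1.7279


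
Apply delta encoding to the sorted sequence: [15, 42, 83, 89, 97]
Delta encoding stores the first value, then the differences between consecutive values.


First value: 15
Deltas:
  42 - 15 = 27
  83 - 42 = 41
  89 - 83 = 6
  97 - 89 = 8


Delta encoded: [15, 27, 41, 6, 8]


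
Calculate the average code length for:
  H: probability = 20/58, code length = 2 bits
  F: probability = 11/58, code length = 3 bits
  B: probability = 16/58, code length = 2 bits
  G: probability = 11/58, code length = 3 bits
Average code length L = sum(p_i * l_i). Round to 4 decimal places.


Weighted contributions p_i * l_i:
  H: (20/58) * 2 = 40/58
  F: (11/58) * 3 = 33/58
  B: (16/58) * 2 = 32/58
  G: (11/58) * 3 = 33/58
Sum = (40 + 33 + 32 + 33)/58 = 138/58

L = 138/58 = 2.3793 bits/symbol


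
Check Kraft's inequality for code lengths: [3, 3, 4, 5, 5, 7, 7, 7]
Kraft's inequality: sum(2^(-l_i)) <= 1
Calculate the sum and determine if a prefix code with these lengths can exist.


Sum = 2^(-3) + 2^(-3) + 2^(-4) + 2^(-5) + 2^(-5) + 2^(-7) + 2^(-7) + 2^(-7)
    = 0.125 + 0.125 + 0.0625 + 0.03125 + 0.03125 + 0.0078125 + 0.0078125 + 0.0078125
    = 51/128 = 0.3984375
Since 0.3984375 <= 1, Kraft's inequality IS satisfied.
A prefix code with these lengths CAN exist.

Kraft sum = 0.3984375. Satisfied.


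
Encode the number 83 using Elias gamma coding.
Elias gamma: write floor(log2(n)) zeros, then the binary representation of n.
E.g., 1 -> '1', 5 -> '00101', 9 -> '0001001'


num_bits = floor(log2(83)) + 1 = 7
leading_zeros = num_bits - 1 = 6
binary(83) = 1010011

Elias gamma(83) = '000000' + '1010011' = 0000001010011 (13 bits)


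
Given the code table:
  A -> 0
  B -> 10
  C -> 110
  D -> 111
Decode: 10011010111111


Decoding:
10 -> B
0 -> A
110 -> C
10 -> B
111 -> D
111 -> D


Result: BACBDD


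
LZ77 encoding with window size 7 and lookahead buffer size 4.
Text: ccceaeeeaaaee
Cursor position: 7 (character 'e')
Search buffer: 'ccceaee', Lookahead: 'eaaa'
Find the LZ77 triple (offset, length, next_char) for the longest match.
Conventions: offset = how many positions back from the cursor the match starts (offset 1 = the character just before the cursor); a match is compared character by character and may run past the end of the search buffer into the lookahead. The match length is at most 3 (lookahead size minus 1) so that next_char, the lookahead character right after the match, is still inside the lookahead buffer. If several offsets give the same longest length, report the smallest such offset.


Try each offset into the search buffer:
  offset=1 (pos 6, char 'e'): match length 1
  offset=2 (pos 5, char 'e'): match length 1
  offset=3 (pos 4, char 'a'): match length 0
  offset=4 (pos 3, char 'e'): match length 2
  offset=5 (pos 2, char 'c'): match length 0
  offset=6 (pos 1, char 'c'): match length 0
  offset=7 (pos 0, char 'c'): match length 0
Longest match has length 2 at offset 4.
next_char = character at position 7 + 2 = 9 -> 'a'

Best match: offset=4, length=2 (matching 'ea' starting at position 3)
LZ77 triple: (4, 2, 'a')


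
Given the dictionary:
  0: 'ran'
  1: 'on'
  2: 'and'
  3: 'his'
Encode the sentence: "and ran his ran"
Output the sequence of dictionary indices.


Look up each word in the dictionary:
  'and' -> 2
  'ran' -> 0
  'his' -> 3
  'ran' -> 0

Encoded: [2, 0, 3, 0]


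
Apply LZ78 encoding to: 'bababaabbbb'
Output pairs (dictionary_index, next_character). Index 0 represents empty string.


LZ78 encoding steps:
Dictionary: {0: ''}
Step 1: w='' (idx 0), next='b' -> output (0, 'b'), add 'b' as idx 1
Step 2: w='' (idx 0), next='a' -> output (0, 'a'), add 'a' as idx 2
Step 3: w='b' (idx 1), next='a' -> output (1, 'a'), add 'ba' as idx 3
Step 4: w='ba' (idx 3), next='a' -> output (3, 'a'), add 'baa' as idx 4
Step 5: w='b' (idx 1), next='b' -> output (1, 'b'), add 'bb' as idx 5
Step 6: w='bb' (idx 5), end of input -> output (5, '')


Encoded: [(0, 'b'), (0, 'a'), (1, 'a'), (3, 'a'), (1, 'b'), (5, '')]


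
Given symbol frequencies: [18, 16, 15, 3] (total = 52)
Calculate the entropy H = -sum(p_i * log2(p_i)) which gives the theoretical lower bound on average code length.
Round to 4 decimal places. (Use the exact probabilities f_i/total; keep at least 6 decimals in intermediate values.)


Per-symbol terms -p_i * log2(p_i) with p_i = f_i/52:
  p = 18/52 = 0.346154: log2(p) = -1.530515, -p*log2(p) = 0.529794
  p = 16/52 = 0.307692: log2(p) = -1.700440, -p*log2(p) = 0.523212
  p = 15/52 = 0.288462: log2(p) = -1.793549, -p*log2(p) = 0.517370
  p = 3/52 = 0.057692: log2(p) = -4.115477, -p*log2(p) = 0.237431
H = 0.529794 + 0.523212 + 0.517370 + 0.237431 = 1.807807

H = 1.8078 bits/symbol


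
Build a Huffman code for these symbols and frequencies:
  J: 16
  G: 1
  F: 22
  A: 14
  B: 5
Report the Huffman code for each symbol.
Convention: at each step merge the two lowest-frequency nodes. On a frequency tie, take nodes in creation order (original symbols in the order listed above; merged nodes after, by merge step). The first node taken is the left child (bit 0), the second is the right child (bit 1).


Huffman tree construction:
Step 1: Merge G(1) + B(5) = 6
Step 2: Merge (G+B)(6) + A(14) = 20
Step 3: Merge J(16) + ((G+B)+A)(20) = 36
Step 4: Merge F(22) + (J+((G+B)+A))(36) = 58
Read each symbol's code off the tree from the root (left child = 0, right child = 1).

Codes:
  J: 10 (length 2)
  G: 1100 (length 4)
  F: 0 (length 1)
  A: 111 (length 3)
  B: 1101 (length 4)
Average code length: 120/58 = 2.0690 bits/symbol


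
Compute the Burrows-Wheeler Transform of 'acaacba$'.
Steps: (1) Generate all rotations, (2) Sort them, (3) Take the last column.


Rotations (sorted):
  0: $acaacba -> last char: a
  1: a$acaacb -> last char: b
  2: aacba$ac -> last char: c
  3: acaacba$ -> last char: $
  4: acba$aca -> last char: a
  5: ba$acaac -> last char: c
  6: caacba$a -> last char: a
  7: cba$acaa -> last char: a


BWT = abc$acaa


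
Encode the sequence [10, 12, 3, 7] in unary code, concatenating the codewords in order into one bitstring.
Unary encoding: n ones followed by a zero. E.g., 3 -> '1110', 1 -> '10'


Encode each number as n ones followed by a terminating 0:
  10 -> 11111111110 (11 bits)
  12 -> 1111111111110 (13 bits)
  3 -> 1110 (4 bits)
  7 -> 11111110 (8 bits)
Total length = 11 + 13 + 4 + 8 = 36 bits.

Unary([10, 12, 3, 7]) = 111111111101111111111110111011111110 (36 bits)


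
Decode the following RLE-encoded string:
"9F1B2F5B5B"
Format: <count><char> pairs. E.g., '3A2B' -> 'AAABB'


Expanding each <count><char> pair:
  9F -> 'FFFFFFFFF'
  1B -> 'B'
  2F -> 'FF'
  5B -> 'BBBBB'
  5B -> 'BBBBB'

Decoded = FFFFFFFFFBFFBBBBBBBBBB


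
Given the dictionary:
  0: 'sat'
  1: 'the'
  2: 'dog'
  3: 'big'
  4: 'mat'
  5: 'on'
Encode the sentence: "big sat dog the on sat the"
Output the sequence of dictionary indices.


Look up each word in the dictionary:
  'big' -> 3
  'sat' -> 0
  'dog' -> 2
  'the' -> 1
  'on' -> 5
  'sat' -> 0
  'the' -> 1

Encoded: [3, 0, 2, 1, 5, 0, 1]


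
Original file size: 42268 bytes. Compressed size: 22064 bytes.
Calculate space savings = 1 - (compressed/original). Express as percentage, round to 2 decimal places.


ratio = compressed/original = 22064/42268 = 0.522002
savings = 1 - ratio = 1 - 0.522002 = 0.477998
as a percentage: 0.477998 * 100 = 47.8%

Space savings = 1 - 22064/42268 = 47.8%


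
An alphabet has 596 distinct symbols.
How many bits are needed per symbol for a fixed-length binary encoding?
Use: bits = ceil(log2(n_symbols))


log2(596) = 9.2192
Bracket: 2^9 = 512 < 596 <= 2^10 = 1024
So ceil(log2(596)) = 10

bits = ceil(log2(596)) = ceil(9.2192) = 10 bits


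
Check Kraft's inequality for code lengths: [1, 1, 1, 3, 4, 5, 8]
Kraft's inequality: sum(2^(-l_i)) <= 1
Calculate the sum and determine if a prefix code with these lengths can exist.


Sum = 2^(-1) + 2^(-1) + 2^(-1) + 2^(-3) + 2^(-4) + 2^(-5) + 2^(-8)
    = 0.5 + 0.5 + 0.5 + 0.125 + 0.0625 + 0.03125 + 0.00390625
    = 441/256 = 1.72265625
Since 1.72265625 > 1, Kraft's inequality is NOT satisfied.
A prefix code with these lengths CANNOT exist.

Kraft sum = 1.72265625. Not satisfied.


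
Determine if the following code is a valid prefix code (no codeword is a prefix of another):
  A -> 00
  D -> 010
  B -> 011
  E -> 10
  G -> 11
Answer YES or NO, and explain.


Checking each pair (does one codeword prefix another?):
  A='00' vs D='010': no prefix
  A='00' vs B='011': no prefix
  A='00' vs E='10': no prefix
  A='00' vs G='11': no prefix
  D='010' vs A='00': no prefix
  D='010' vs B='011': no prefix
  D='010' vs E='10': no prefix
  D='010' vs G='11': no prefix
  B='011' vs A='00': no prefix
  B='011' vs D='010': no prefix
  B='011' vs E='10': no prefix
  B='011' vs G='11': no prefix
  E='10' vs A='00': no prefix
  E='10' vs D='010': no prefix
  E='10' vs B='011': no prefix
  E='10' vs G='11': no prefix
  G='11' vs A='00': no prefix
  G='11' vs D='010': no prefix
  G='11' vs B='011': no prefix
  G='11' vs E='10': no prefix
No violation found over all pairs.

YES -- this is a valid prefix code. No codeword is a prefix of any other codeword.


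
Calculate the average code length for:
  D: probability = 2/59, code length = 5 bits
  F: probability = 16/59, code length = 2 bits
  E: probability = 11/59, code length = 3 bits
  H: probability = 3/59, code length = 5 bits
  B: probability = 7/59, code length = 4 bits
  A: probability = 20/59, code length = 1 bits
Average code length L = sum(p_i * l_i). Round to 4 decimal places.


Weighted contributions p_i * l_i:
  D: (2/59) * 5 = 10/59
  F: (16/59) * 2 = 32/59
  E: (11/59) * 3 = 33/59
  H: (3/59) * 5 = 15/59
  B: (7/59) * 4 = 28/59
  A: (20/59) * 1 = 20/59
Sum = (10 + 32 + 33 + 15 + 28 + 20)/59 = 138/59

L = 138/59 = 2.3390 bits/symbol


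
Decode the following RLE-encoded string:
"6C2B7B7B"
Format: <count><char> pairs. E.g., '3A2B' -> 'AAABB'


Expanding each <count><char> pair:
  6C -> 'CCCCCC'
  2B -> 'BB'
  7B -> 'BBBBBBB'
  7B -> 'BBBBBBB'

Decoded = CCCCCCBBBBBBBBBBBBBBBB


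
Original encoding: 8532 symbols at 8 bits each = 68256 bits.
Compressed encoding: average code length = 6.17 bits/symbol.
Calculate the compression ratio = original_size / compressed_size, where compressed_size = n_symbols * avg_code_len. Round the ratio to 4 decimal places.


original_size = n_symbols * orig_bits = 8532 * 8 = 68256 bits
compressed_size = n_symbols * avg_code_len = 8532 * 6.17 = 52642.44 bits
ratio = original_size / compressed_size = 68256 / 52642.44 = 1.2966

Compression ratio = 1.2966


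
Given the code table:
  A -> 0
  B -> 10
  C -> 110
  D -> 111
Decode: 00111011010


Decoding:
0 -> A
0 -> A
111 -> D
0 -> A
110 -> C
10 -> B


Result: AADACB


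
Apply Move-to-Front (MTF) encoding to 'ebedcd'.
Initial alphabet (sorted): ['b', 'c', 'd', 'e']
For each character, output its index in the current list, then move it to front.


MTF encoding:
'e': index 3 in ['b', 'c', 'd', 'e'] -> ['e', 'b', 'c', 'd']
'b': index 1 in ['e', 'b', 'c', 'd'] -> ['b', 'e', 'c', 'd']
'e': index 1 in ['b', 'e', 'c', 'd'] -> ['e', 'b', 'c', 'd']
'd': index 3 in ['e', 'b', 'c', 'd'] -> ['d', 'e', 'b', 'c']
'c': index 3 in ['d', 'e', 'b', 'c'] -> ['c', 'd', 'e', 'b']
'd': index 1 in ['c', 'd', 'e', 'b'] -> ['d', 'c', 'e', 'b']


Output: [3, 1, 1, 3, 3, 1]


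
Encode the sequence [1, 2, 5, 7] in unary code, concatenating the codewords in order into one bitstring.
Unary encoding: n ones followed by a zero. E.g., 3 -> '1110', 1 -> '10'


Encode each number as n ones followed by a terminating 0:
  1 -> 10 (2 bits)
  2 -> 110 (3 bits)
  5 -> 111110 (6 bits)
  7 -> 11111110 (8 bits)
Total length = 2 + 3 + 6 + 8 = 19 bits.

Unary([1, 2, 5, 7]) = 1011011111011111110 (19 bits)


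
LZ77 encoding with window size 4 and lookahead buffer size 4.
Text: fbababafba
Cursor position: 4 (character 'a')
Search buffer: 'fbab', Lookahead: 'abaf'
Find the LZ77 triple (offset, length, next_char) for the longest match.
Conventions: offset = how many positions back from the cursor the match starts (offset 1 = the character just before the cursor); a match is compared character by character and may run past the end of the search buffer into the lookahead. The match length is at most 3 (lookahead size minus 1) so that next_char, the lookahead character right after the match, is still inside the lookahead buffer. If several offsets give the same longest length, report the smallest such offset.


Try each offset into the search buffer:
  offset=1 (pos 3, char 'b'): match length 0
  offset=2 (pos 2, char 'a'): match length 3
  offset=3 (pos 1, char 'b'): match length 0
  offset=4 (pos 0, char 'f'): match length 0
Longest match has length 3 at offset 2.
next_char = character at position 4 + 3 = 7 -> 'f'

Best match: offset=2, length=3 (matching 'aba' starting at position 2)
LZ77 triple: (2, 3, 'f')


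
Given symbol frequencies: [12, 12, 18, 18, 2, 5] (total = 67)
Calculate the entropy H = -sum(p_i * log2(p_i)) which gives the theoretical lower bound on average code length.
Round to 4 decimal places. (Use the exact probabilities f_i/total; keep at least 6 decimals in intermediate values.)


Per-symbol terms -p_i * log2(p_i) with p_i = f_i/67:
  p = 12/67 = 0.179104: log2(p) = -2.481127, -p*log2(p) = 0.444381
  p = 12/67 = 0.179104: log2(p) = -2.481127, -p*log2(p) = 0.444381
  p = 18/67 = 0.268657: log2(p) = -1.896164, -p*log2(p) = 0.509417
  p = 18/67 = 0.268657: log2(p) = -1.896164, -p*log2(p) = 0.509417
  p = 2/67 = 0.029851: log2(p) = -5.066089, -p*log2(p) = 0.151227
  p = 5/67 = 0.074627: log2(p) = -3.744161, -p*log2(p) = 0.279415
H = 0.444381 + 0.444381 + 0.509417 + 0.509417 + 0.151227 + 0.279415 = 2.338238

H = 2.3382 bits/symbol


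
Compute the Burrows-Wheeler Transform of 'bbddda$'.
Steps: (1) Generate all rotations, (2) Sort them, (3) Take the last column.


Rotations (sorted):
  0: $bbddda -> last char: a
  1: a$bbddd -> last char: d
  2: bbddda$ -> last char: $
  3: bddda$b -> last char: b
  4: da$bbdd -> last char: d
  5: dda$bbd -> last char: d
  6: ddda$bb -> last char: b


BWT = ad$bddb


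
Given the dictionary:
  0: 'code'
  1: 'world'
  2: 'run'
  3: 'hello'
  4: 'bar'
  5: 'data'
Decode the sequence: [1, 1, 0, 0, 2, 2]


Look up each index in the dictionary:
  1 -> 'world'
  1 -> 'world'
  0 -> 'code'
  0 -> 'code'
  2 -> 'run'
  2 -> 'run'

Decoded: "world world code code run run"


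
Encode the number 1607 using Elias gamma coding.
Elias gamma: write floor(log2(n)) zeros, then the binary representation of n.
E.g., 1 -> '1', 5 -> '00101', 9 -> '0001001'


num_bits = floor(log2(1607)) + 1 = 11
leading_zeros = num_bits - 1 = 10
binary(1607) = 11001000111

Elias gamma(1607) = '0000000000' + '11001000111' = 000000000011001000111 (21 bits)


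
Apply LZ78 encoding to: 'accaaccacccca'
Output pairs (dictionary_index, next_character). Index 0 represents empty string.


LZ78 encoding steps:
Dictionary: {0: ''}
Step 1: w='' (idx 0), next='a' -> output (0, 'a'), add 'a' as idx 1
Step 2: w='' (idx 0), next='c' -> output (0, 'c'), add 'c' as idx 2
Step 3: w='c' (idx 2), next='a' -> output (2, 'a'), add 'ca' as idx 3
Step 4: w='a' (idx 1), next='c' -> output (1, 'c'), add 'ac' as idx 4
Step 5: w='ca' (idx 3), next='c' -> output (3, 'c'), add 'cac' as idx 5
Step 6: w='c' (idx 2), next='c' -> output (2, 'c'), add 'cc' as idx 6
Step 7: w='ca' (idx 3), end of input -> output (3, '')


Encoded: [(0, 'a'), (0, 'c'), (2, 'a'), (1, 'c'), (3, 'c'), (2, 'c'), (3, '')]


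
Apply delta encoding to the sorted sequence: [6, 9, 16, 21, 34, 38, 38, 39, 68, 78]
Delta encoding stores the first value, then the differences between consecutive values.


First value: 6
Deltas:
  9 - 6 = 3
  16 - 9 = 7
  21 - 16 = 5
  34 - 21 = 13
  38 - 34 = 4
  38 - 38 = 0
  39 - 38 = 1
  68 - 39 = 29
  78 - 68 = 10


Delta encoded: [6, 3, 7, 5, 13, 4, 0, 1, 29, 10]


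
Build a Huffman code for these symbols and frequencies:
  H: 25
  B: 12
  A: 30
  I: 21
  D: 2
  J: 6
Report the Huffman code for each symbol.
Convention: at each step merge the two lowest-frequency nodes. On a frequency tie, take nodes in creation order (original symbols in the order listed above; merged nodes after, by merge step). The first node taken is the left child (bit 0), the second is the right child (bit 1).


Huffman tree construction:
Step 1: Merge D(2) + J(6) = 8
Step 2: Merge (D+J)(8) + B(12) = 20
Step 3: Merge ((D+J)+B)(20) + I(21) = 41
Step 4: Merge H(25) + A(30) = 55
Step 5: Merge (((D+J)+B)+I)(41) + (H+A)(55) = 96
Read each symbol's code off the tree from the root (left child = 0, right child = 1).

Codes:
  H: 10 (length 2)
  B: 001 (length 3)
  A: 11 (length 2)
  I: 01 (length 2)
  D: 0000 (length 4)
  J: 0001 (length 4)
Average code length: 220/96 = 2.2917 bits/symbol


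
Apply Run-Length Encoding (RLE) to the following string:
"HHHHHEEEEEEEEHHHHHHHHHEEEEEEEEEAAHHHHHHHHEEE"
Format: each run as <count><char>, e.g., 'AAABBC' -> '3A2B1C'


Scanning runs left to right:
  i=0: run of 'H' x 5 -> '5H'
  i=5: run of 'E' x 8 -> '8E'
  i=13: run of 'H' x 9 -> '9H'
  i=22: run of 'E' x 9 -> '9E'
  i=31: run of 'A' x 2 -> '2A'
  i=33: run of 'H' x 8 -> '8H'
  i=41: run of 'E' x 3 -> '3E'

RLE = 5H8E9H9E2A8H3E


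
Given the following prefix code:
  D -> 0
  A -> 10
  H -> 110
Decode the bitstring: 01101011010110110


Decoding step by step:
Bits 0 -> D
Bits 110 -> H
Bits 10 -> A
Bits 110 -> H
Bits 10 -> A
Bits 110 -> H
Bits 110 -> H


Decoded message: DHAHAHH


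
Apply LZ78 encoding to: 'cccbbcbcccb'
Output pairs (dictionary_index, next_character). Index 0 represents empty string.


LZ78 encoding steps:
Dictionary: {0: ''}
Step 1: w='' (idx 0), next='c' -> output (0, 'c'), add 'c' as idx 1
Step 2: w='c' (idx 1), next='c' -> output (1, 'c'), add 'cc' as idx 2
Step 3: w='' (idx 0), next='b' -> output (0, 'b'), add 'b' as idx 3
Step 4: w='b' (idx 3), next='c' -> output (3, 'c'), add 'bc' as idx 4
Step 5: w='bc' (idx 4), next='c' -> output (4, 'c'), add 'bcc' as idx 5
Step 6: w='c' (idx 1), next='b' -> output (1, 'b'), add 'cb' as idx 6


Encoded: [(0, 'c'), (1, 'c'), (0, 'b'), (3, 'c'), (4, 'c'), (1, 'b')]


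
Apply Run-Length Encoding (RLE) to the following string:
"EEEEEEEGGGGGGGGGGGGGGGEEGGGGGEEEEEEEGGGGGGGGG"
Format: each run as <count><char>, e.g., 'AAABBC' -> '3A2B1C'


Scanning runs left to right:
  i=0: run of 'E' x 7 -> '7E'
  i=7: run of 'G' x 15 -> '15G'
  i=22: run of 'E' x 2 -> '2E'
  i=24: run of 'G' x 5 -> '5G'
  i=29: run of 'E' x 7 -> '7E'
  i=36: run of 'G' x 9 -> '9G'

RLE = 7E15G2E5G7E9G


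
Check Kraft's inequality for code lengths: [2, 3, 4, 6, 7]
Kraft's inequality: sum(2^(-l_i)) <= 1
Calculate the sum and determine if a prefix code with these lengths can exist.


Sum = 2^(-2) + 2^(-3) + 2^(-4) + 2^(-6) + 2^(-7)
    = 0.25 + 0.125 + 0.0625 + 0.015625 + 0.0078125
    = 59/128 = 0.4609375
Since 0.4609375 <= 1, Kraft's inequality IS satisfied.
A prefix code with these lengths CAN exist.

Kraft sum = 0.4609375. Satisfied.


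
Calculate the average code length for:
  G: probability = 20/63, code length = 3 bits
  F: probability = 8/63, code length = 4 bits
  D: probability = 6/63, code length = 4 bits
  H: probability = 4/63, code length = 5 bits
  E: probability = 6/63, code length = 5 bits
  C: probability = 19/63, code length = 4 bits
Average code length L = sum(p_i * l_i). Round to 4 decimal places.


Weighted contributions p_i * l_i:
  G: (20/63) * 3 = 60/63
  F: (8/63) * 4 = 32/63
  D: (6/63) * 4 = 24/63
  H: (4/63) * 5 = 20/63
  E: (6/63) * 5 = 30/63
  C: (19/63) * 4 = 76/63
Sum = (60 + 32 + 24 + 20 + 30 + 76)/63 = 242/63

L = 242/63 = 3.8413 bits/symbol


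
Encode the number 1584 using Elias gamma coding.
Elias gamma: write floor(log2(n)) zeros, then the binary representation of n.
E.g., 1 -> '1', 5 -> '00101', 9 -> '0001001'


num_bits = floor(log2(1584)) + 1 = 11
leading_zeros = num_bits - 1 = 10
binary(1584) = 11000110000

Elias gamma(1584) = '0000000000' + '11000110000' = 000000000011000110000 (21 bits)


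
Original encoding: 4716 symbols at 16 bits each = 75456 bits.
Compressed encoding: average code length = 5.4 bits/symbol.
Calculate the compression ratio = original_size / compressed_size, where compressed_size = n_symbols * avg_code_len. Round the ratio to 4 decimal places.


original_size = n_symbols * orig_bits = 4716 * 16 = 75456 bits
compressed_size = n_symbols * avg_code_len = 4716 * 5.4 = 25466.4 bits
ratio = original_size / compressed_size = 75456 / 25466.4 = 2.963

Compression ratio = 2.963


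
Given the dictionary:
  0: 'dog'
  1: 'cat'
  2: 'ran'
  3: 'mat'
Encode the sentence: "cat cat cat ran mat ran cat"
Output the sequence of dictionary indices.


Look up each word in the dictionary:
  'cat' -> 1
  'cat' -> 1
  'cat' -> 1
  'ran' -> 2
  'mat' -> 3
  'ran' -> 2
  'cat' -> 1

Encoded: [1, 1, 1, 2, 3, 2, 1]


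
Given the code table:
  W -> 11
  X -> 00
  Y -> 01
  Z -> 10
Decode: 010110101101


Decoding:
01 -> Y
01 -> Y
10 -> Z
10 -> Z
11 -> W
01 -> Y


Result: YYZZWY


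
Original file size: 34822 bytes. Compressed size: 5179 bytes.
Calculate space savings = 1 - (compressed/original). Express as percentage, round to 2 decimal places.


ratio = compressed/original = 5179/34822 = 0.148728
savings = 1 - ratio = 1 - 0.148728 = 0.851272
as a percentage: 0.851272 * 100 = 85.13%

Space savings = 1 - 5179/34822 = 85.13%


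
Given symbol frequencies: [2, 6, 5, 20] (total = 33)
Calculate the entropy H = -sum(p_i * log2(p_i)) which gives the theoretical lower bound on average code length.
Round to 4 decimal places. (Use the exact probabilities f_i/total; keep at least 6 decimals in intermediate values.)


Per-symbol terms -p_i * log2(p_i) with p_i = f_i/33:
  p = 2/33 = 0.060606: log2(p) = -4.044394, -p*log2(p) = 0.245115
  p = 6/33 = 0.181818: log2(p) = -2.459432, -p*log2(p) = 0.447169
  p = 5/33 = 0.151515: log2(p) = -2.722466, -p*log2(p) = 0.412495
  p = 20/33 = 0.606061: log2(p) = -0.722466, -p*log2(p) = 0.437858
H = 0.245115 + 0.447169 + 0.412495 + 0.437858 = 1.542637

H = 1.5426 bits/symbol


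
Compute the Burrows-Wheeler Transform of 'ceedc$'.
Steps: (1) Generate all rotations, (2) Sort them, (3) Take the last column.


Rotations (sorted):
  0: $ceedc -> last char: c
  1: c$ceed -> last char: d
  2: ceedc$ -> last char: $
  3: dc$cee -> last char: e
  4: edc$ce -> last char: e
  5: eedc$c -> last char: c


BWT = cd$eec


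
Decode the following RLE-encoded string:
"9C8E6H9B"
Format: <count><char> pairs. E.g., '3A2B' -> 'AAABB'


Expanding each <count><char> pair:
  9C -> 'CCCCCCCCC'
  8E -> 'EEEEEEEE'
  6H -> 'HHHHHH'
  9B -> 'BBBBBBBBB'

Decoded = CCCCCCCCCEEEEEEEEHHHHHHBBBBBBBBB


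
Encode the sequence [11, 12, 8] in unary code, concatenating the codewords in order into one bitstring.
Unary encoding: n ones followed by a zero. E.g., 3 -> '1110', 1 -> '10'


Encode each number as n ones followed by a terminating 0:
  11 -> 111111111110 (12 bits)
  12 -> 1111111111110 (13 bits)
  8 -> 111111110 (9 bits)
Total length = 12 + 13 + 9 = 34 bits.

Unary([11, 12, 8]) = 1111111111101111111111110111111110 (34 bits)


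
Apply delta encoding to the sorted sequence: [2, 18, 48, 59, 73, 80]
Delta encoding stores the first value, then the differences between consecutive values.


First value: 2
Deltas:
  18 - 2 = 16
  48 - 18 = 30
  59 - 48 = 11
  73 - 59 = 14
  80 - 73 = 7


Delta encoded: [2, 16, 30, 11, 14, 7]


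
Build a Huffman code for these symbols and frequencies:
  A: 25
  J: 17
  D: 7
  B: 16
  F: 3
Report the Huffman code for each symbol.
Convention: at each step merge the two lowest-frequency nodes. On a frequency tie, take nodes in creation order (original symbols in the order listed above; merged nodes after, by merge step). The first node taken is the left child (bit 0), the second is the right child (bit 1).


Huffman tree construction:
Step 1: Merge F(3) + D(7) = 10
Step 2: Merge (F+D)(10) + B(16) = 26
Step 3: Merge J(17) + A(25) = 42
Step 4: Merge ((F+D)+B)(26) + (J+A)(42) = 68
Read each symbol's code off the tree from the root (left child = 0, right child = 1).

Codes:
  A: 11 (length 2)
  J: 10 (length 2)
  D: 001 (length 3)
  B: 01 (length 2)
  F: 000 (length 3)
Average code length: 146/68 = 2.1471 bits/symbol


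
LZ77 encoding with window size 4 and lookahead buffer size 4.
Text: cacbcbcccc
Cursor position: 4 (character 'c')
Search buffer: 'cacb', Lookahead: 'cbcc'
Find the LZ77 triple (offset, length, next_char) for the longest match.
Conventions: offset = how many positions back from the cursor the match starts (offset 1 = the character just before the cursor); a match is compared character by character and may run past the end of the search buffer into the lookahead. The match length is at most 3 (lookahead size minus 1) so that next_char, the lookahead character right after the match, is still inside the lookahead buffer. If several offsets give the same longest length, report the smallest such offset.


Try each offset into the search buffer:
  offset=1 (pos 3, char 'b'): match length 0
  offset=2 (pos 2, char 'c'): match length 3
  offset=3 (pos 1, char 'a'): match length 0
  offset=4 (pos 0, char 'c'): match length 1
Longest match has length 3 at offset 2.
next_char = character at position 4 + 3 = 7 -> 'c'

Best match: offset=2, length=3 (matching 'cbc' starting at position 2)
LZ77 triple: (2, 3, 'c')


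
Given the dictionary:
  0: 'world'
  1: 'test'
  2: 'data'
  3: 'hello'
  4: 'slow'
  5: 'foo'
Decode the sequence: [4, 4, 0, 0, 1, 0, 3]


Look up each index in the dictionary:
  4 -> 'slow'
  4 -> 'slow'
  0 -> 'world'
  0 -> 'world'
  1 -> 'test'
  0 -> 'world'
  3 -> 'hello'

Decoded: "slow slow world world test world hello"


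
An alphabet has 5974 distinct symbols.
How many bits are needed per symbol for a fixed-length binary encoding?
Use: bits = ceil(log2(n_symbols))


log2(5974) = 12.5445
Bracket: 2^12 = 4096 < 5974 <= 2^13 = 8192
So ceil(log2(5974)) = 13

bits = ceil(log2(5974)) = ceil(12.5445) = 13 bits


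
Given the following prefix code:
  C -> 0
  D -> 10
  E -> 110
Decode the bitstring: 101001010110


Decoding step by step:
Bits 10 -> D
Bits 10 -> D
Bits 0 -> C
Bits 10 -> D
Bits 10 -> D
Bits 110 -> E


Decoded message: DDCDDE


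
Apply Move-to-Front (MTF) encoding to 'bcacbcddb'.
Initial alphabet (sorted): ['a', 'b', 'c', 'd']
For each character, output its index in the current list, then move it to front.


MTF encoding:
'b': index 1 in ['a', 'b', 'c', 'd'] -> ['b', 'a', 'c', 'd']
'c': index 2 in ['b', 'a', 'c', 'd'] -> ['c', 'b', 'a', 'd']
'a': index 2 in ['c', 'b', 'a', 'd'] -> ['a', 'c', 'b', 'd']
'c': index 1 in ['a', 'c', 'b', 'd'] -> ['c', 'a', 'b', 'd']
'b': index 2 in ['c', 'a', 'b', 'd'] -> ['b', 'c', 'a', 'd']
'c': index 1 in ['b', 'c', 'a', 'd'] -> ['c', 'b', 'a', 'd']
'd': index 3 in ['c', 'b', 'a', 'd'] -> ['d', 'c', 'b', 'a']
'd': index 0 in ['d', 'c', 'b', 'a'] -> ['d', 'c', 'b', 'a']
'b': index 2 in ['d', 'c', 'b', 'a'] -> ['b', 'd', 'c', 'a']


Output: [1, 2, 2, 1, 2, 1, 3, 0, 2]


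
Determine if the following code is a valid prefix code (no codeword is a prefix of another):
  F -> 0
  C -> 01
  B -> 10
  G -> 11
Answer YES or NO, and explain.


Checking each pair (does one codeword prefix another?):
  F='0' vs C='01': prefix -- VIOLATION

NO -- this is NOT a valid prefix code. F (0) is a prefix of C (01).


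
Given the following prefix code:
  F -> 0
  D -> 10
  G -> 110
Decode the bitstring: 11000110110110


Decoding step by step:
Bits 110 -> G
Bits 0 -> F
Bits 0 -> F
Bits 110 -> G
Bits 110 -> G
Bits 110 -> G


Decoded message: GFFGGG


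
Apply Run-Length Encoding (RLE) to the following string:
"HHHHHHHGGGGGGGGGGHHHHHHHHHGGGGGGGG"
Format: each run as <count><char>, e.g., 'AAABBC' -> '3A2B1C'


Scanning runs left to right:
  i=0: run of 'H' x 7 -> '7H'
  i=7: run of 'G' x 10 -> '10G'
  i=17: run of 'H' x 9 -> '9H'
  i=26: run of 'G' x 8 -> '8G'

RLE = 7H10G9H8G


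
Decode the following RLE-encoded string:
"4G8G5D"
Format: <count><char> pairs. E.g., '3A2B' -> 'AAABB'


Expanding each <count><char> pair:
  4G -> 'GGGG'
  8G -> 'GGGGGGGG'
  5D -> 'DDDDD'

Decoded = GGGGGGGGGGGGDDDDD


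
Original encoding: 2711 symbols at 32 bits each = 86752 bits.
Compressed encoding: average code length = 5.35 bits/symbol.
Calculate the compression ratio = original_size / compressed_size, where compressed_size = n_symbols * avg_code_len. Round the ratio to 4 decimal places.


original_size = n_symbols * orig_bits = 2711 * 32 = 86752 bits
compressed_size = n_symbols * avg_code_len = 2711 * 5.35 = 14503.85 bits
ratio = original_size / compressed_size = 86752 / 14503.85 = 5.9813

Compression ratio = 5.9813


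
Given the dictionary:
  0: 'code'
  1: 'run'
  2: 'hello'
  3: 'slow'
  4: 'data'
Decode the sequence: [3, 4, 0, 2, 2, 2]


Look up each index in the dictionary:
  3 -> 'slow'
  4 -> 'data'
  0 -> 'code'
  2 -> 'hello'
  2 -> 'hello'
  2 -> 'hello'

Decoded: "slow data code hello hello hello"


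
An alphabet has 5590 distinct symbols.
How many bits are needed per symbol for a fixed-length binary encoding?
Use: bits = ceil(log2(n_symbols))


log2(5590) = 12.4486
Bracket: 2^12 = 4096 < 5590 <= 2^13 = 8192
So ceil(log2(5590)) = 13

bits = ceil(log2(5590)) = ceil(12.4486) = 13 bits


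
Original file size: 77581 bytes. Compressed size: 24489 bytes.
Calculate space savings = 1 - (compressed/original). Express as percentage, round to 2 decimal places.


ratio = compressed/original = 24489/77581 = 0.315657
savings = 1 - ratio = 1 - 0.315657 = 0.684343
as a percentage: 0.684343 * 100 = 68.43%

Space savings = 1 - 24489/77581 = 68.43%


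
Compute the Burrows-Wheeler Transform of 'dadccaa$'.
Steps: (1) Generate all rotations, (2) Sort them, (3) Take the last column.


Rotations (sorted):
  0: $dadccaa -> last char: a
  1: a$dadcca -> last char: a
  2: aa$dadcc -> last char: c
  3: adccaa$d -> last char: d
  4: caa$dadc -> last char: c
  5: ccaa$dad -> last char: d
  6: dadccaa$ -> last char: $
  7: dccaa$da -> last char: a


BWT = aacdcd$a


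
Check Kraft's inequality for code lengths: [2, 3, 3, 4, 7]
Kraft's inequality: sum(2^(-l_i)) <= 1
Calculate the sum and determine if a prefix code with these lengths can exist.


Sum = 2^(-2) + 2^(-3) + 2^(-3) + 2^(-4) + 2^(-7)
    = 0.25 + 0.125 + 0.125 + 0.0625 + 0.0078125
    = 73/128 = 0.5703125
Since 0.5703125 <= 1, Kraft's inequality IS satisfied.
A prefix code with these lengths CAN exist.

Kraft sum = 0.5703125. Satisfied.


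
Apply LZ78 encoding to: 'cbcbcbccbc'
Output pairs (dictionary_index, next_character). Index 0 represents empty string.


LZ78 encoding steps:
Dictionary: {0: ''}
Step 1: w='' (idx 0), next='c' -> output (0, 'c'), add 'c' as idx 1
Step 2: w='' (idx 0), next='b' -> output (0, 'b'), add 'b' as idx 2
Step 3: w='c' (idx 1), next='b' -> output (1, 'b'), add 'cb' as idx 3
Step 4: w='cb' (idx 3), next='c' -> output (3, 'c'), add 'cbc' as idx 4
Step 5: w='cbc' (idx 4), end of input -> output (4, '')


Encoded: [(0, 'c'), (0, 'b'), (1, 'b'), (3, 'c'), (4, '')]


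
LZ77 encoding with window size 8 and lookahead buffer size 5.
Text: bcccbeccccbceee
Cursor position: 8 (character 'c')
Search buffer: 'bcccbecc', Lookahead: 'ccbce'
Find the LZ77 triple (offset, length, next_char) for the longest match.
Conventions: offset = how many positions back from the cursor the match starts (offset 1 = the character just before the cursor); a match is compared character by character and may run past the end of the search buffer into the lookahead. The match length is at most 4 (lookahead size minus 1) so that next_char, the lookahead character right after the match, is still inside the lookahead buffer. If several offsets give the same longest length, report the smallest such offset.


Try each offset into the search buffer:
  offset=1 (pos 7, char 'c'): match length 2
  offset=2 (pos 6, char 'c'): match length 2
  offset=3 (pos 5, char 'e'): match length 0
  offset=4 (pos 4, char 'b'): match length 0
  offset=5 (pos 3, char 'c'): match length 1
  offset=6 (pos 2, char 'c'): match length 3
  offset=7 (pos 1, char 'c'): match length 2
  offset=8 (pos 0, char 'b'): match length 0
Longest match has length 3 at offset 6.
next_char = character at position 8 + 3 = 11 -> 'c'

Best match: offset=6, length=3 (matching 'ccb' starting at position 2)
LZ77 triple: (6, 3, 'c')


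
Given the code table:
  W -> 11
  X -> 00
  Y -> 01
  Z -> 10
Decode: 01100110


Decoding:
01 -> Y
10 -> Z
01 -> Y
10 -> Z


Result: YZYZ


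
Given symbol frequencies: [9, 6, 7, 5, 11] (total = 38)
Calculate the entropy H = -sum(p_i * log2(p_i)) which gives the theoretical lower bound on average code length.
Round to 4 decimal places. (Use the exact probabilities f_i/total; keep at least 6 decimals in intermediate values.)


Per-symbol terms -p_i * log2(p_i) with p_i = f_i/38:
  p = 9/38 = 0.236842: log2(p) = -2.078003, -p*log2(p) = 0.492158
  p = 6/38 = 0.157895: log2(p) = -2.662965, -p*log2(p) = 0.420468
  p = 7/38 = 0.184211: log2(p) = -2.440573, -p*log2(p) = 0.449579
  p = 5/38 = 0.131579: log2(p) = -2.925999, -p*log2(p) = 0.385000
  p = 11/38 = 0.289474: log2(p) = -1.788496, -p*log2(p) = 0.517722
H = 0.492158 + 0.420468 + 0.449579 + 0.385000 + 0.517722 = 2.264927

H = 2.2649 bits/symbol


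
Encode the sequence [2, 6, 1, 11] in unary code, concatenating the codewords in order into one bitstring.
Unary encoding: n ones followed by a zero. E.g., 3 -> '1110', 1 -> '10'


Encode each number as n ones followed by a terminating 0:
  2 -> 110 (3 bits)
  6 -> 1111110 (7 bits)
  1 -> 10 (2 bits)
  11 -> 111111111110 (12 bits)
Total length = 3 + 7 + 2 + 12 = 24 bits.

Unary([2, 6, 1, 11]) = 110111111010111111111110 (24 bits)


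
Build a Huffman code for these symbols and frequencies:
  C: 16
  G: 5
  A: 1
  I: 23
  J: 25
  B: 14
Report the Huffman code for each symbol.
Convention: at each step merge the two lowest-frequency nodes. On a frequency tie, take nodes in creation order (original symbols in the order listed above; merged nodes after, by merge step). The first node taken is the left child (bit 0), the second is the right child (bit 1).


Huffman tree construction:
Step 1: Merge A(1) + G(5) = 6
Step 2: Merge (A+G)(6) + B(14) = 20
Step 3: Merge C(16) + ((A+G)+B)(20) = 36
Step 4: Merge I(23) + J(25) = 48
Step 5: Merge (C+((A+G)+B))(36) + (I+J)(48) = 84
Read each symbol's code off the tree from the root (left child = 0, right child = 1).

Codes:
  C: 00 (length 2)
  G: 0101 (length 4)
  A: 0100 (length 4)
  I: 10 (length 2)
  J: 11 (length 2)
  B: 011 (length 3)
Average code length: 194/84 = 2.3095 bits/symbol


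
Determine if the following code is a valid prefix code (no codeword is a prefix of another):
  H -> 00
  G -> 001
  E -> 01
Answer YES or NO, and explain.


Checking each pair (does one codeword prefix another?):
  H='00' vs G='001': prefix -- VIOLATION

NO -- this is NOT a valid prefix code. H (00) is a prefix of G (001).


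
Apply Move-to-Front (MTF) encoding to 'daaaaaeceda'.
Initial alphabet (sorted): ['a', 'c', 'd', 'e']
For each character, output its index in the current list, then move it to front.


MTF encoding:
'd': index 2 in ['a', 'c', 'd', 'e'] -> ['d', 'a', 'c', 'e']
'a': index 1 in ['d', 'a', 'c', 'e'] -> ['a', 'd', 'c', 'e']
'a': index 0 in ['a', 'd', 'c', 'e'] -> ['a', 'd', 'c', 'e']
'a': index 0 in ['a', 'd', 'c', 'e'] -> ['a', 'd', 'c', 'e']
'a': index 0 in ['a', 'd', 'c', 'e'] -> ['a', 'd', 'c', 'e']
'a': index 0 in ['a', 'd', 'c', 'e'] -> ['a', 'd', 'c', 'e']
'e': index 3 in ['a', 'd', 'c', 'e'] -> ['e', 'a', 'd', 'c']
'c': index 3 in ['e', 'a', 'd', 'c'] -> ['c', 'e', 'a', 'd']
'e': index 1 in ['c', 'e', 'a', 'd'] -> ['e', 'c', 'a', 'd']
'd': index 3 in ['e', 'c', 'a', 'd'] -> ['d', 'e', 'c', 'a']
'a': index 3 in ['d', 'e', 'c', 'a'] -> ['a', 'd', 'e', 'c']


Output: [2, 1, 0, 0, 0, 0, 3, 3, 1, 3, 3]


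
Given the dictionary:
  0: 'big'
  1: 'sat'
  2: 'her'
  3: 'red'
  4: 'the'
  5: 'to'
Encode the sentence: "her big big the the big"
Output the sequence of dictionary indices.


Look up each word in the dictionary:
  'her' -> 2
  'big' -> 0
  'big' -> 0
  'the' -> 4
  'the' -> 4
  'big' -> 0

Encoded: [2, 0, 0, 4, 4, 0]


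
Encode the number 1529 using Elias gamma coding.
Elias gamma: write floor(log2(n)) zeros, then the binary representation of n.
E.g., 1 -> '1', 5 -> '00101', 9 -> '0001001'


num_bits = floor(log2(1529)) + 1 = 11
leading_zeros = num_bits - 1 = 10
binary(1529) = 10111111001

Elias gamma(1529) = '0000000000' + '10111111001' = 000000000010111111001 (21 bits)


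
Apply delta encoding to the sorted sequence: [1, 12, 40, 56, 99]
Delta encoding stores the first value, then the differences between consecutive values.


First value: 1
Deltas:
  12 - 1 = 11
  40 - 12 = 28
  56 - 40 = 16
  99 - 56 = 43


Delta encoded: [1, 11, 28, 16, 43]


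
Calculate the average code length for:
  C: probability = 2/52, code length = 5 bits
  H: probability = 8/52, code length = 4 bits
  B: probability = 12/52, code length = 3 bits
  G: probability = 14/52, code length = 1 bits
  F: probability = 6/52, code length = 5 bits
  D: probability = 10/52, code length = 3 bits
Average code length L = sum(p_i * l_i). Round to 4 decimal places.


Weighted contributions p_i * l_i:
  C: (2/52) * 5 = 10/52
  H: (8/52) * 4 = 32/52
  B: (12/52) * 3 = 36/52
  G: (14/52) * 1 = 14/52
  F: (6/52) * 5 = 30/52
  D: (10/52) * 3 = 30/52
Sum = (10 + 32 + 36 + 14 + 30 + 30)/52 = 152/52

L = 152/52 = 2.9231 bits/symbol


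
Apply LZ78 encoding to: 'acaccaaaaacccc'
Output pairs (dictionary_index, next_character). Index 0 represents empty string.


LZ78 encoding steps:
Dictionary: {0: ''}
Step 1: w='' (idx 0), next='a' -> output (0, 'a'), add 'a' as idx 1
Step 2: w='' (idx 0), next='c' -> output (0, 'c'), add 'c' as idx 2
Step 3: w='a' (idx 1), next='c' -> output (1, 'c'), add 'ac' as idx 3
Step 4: w='c' (idx 2), next='a' -> output (2, 'a'), add 'ca' as idx 4
Step 5: w='a' (idx 1), next='a' -> output (1, 'a'), add 'aa' as idx 5
Step 6: w='aa' (idx 5), next='c' -> output (5, 'c'), add 'aac' as idx 6
Step 7: w='c' (idx 2), next='c' -> output (2, 'c'), add 'cc' as idx 7
Step 8: w='c' (idx 2), end of input -> output (2, '')


Encoded: [(0, 'a'), (0, 'c'), (1, 'c'), (2, 'a'), (1, 'a'), (5, 'c'), (2, 'c'), (2, '')]


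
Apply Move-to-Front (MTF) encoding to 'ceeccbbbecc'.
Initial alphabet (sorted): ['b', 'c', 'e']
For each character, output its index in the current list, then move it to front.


MTF encoding:
'c': index 1 in ['b', 'c', 'e'] -> ['c', 'b', 'e']
'e': index 2 in ['c', 'b', 'e'] -> ['e', 'c', 'b']
'e': index 0 in ['e', 'c', 'b'] -> ['e', 'c', 'b']
'c': index 1 in ['e', 'c', 'b'] -> ['c', 'e', 'b']
'c': index 0 in ['c', 'e', 'b'] -> ['c', 'e', 'b']
'b': index 2 in ['c', 'e', 'b'] -> ['b', 'c', 'e']
'b': index 0 in ['b', 'c', 'e'] -> ['b', 'c', 'e']
'b': index 0 in ['b', 'c', 'e'] -> ['b', 'c', 'e']
'e': index 2 in ['b', 'c', 'e'] -> ['e', 'b', 'c']
'c': index 2 in ['e', 'b', 'c'] -> ['c', 'e', 'b']
'c': index 0 in ['c', 'e', 'b'] -> ['c', 'e', 'b']


Output: [1, 2, 0, 1, 0, 2, 0, 0, 2, 2, 0]


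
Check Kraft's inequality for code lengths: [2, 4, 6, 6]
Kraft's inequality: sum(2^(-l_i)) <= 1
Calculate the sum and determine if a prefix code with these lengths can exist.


Sum = 2^(-2) + 2^(-4) + 2^(-6) + 2^(-6)
    = 0.25 + 0.0625 + 0.015625 + 0.015625
    = 22/64 = 0.34375
Since 0.34375 <= 1, Kraft's inequality IS satisfied.
A prefix code with these lengths CAN exist.

Kraft sum = 0.34375. Satisfied.
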